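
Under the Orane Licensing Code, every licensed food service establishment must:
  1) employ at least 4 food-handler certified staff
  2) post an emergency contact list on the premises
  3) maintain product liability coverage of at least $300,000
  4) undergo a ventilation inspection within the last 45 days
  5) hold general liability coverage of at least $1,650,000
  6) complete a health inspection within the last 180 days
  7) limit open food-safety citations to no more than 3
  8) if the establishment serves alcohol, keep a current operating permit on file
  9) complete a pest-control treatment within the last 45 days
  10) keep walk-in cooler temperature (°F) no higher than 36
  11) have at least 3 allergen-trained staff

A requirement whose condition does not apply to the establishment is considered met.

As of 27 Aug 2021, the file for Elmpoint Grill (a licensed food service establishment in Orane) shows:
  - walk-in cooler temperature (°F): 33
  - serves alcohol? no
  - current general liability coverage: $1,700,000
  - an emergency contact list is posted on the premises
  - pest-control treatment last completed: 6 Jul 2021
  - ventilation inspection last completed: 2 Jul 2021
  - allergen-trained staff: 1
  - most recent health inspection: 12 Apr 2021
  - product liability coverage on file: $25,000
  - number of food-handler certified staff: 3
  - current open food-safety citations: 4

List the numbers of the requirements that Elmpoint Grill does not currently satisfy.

1. food-handler certified staff 3 < 4 → not met
2. emergency contact list present → met
3. product liability coverage $25,000 < $300,000 → not met
4. ventilation inspection 56 days ago vs limit 45 → not met
5. general liability coverage $1,700,000 ≥ $1,650,000 → met
6. health inspection 137 days ago vs limit 180 → met
7. open food-safety citations 4 > 3 → not met
8. condition 'serves alcohol' does not hold → requirement n/a → met
9. pest-control treatment 52 days ago vs limit 45 → not met
10. walk-in cooler temperature (°F) 33 ≤ 36 → met
11. allergen-trained staff 1 < 3 → not met
Not met: 1, 3, 4, 7, 9, 11

1, 3, 4, 7, 9, 11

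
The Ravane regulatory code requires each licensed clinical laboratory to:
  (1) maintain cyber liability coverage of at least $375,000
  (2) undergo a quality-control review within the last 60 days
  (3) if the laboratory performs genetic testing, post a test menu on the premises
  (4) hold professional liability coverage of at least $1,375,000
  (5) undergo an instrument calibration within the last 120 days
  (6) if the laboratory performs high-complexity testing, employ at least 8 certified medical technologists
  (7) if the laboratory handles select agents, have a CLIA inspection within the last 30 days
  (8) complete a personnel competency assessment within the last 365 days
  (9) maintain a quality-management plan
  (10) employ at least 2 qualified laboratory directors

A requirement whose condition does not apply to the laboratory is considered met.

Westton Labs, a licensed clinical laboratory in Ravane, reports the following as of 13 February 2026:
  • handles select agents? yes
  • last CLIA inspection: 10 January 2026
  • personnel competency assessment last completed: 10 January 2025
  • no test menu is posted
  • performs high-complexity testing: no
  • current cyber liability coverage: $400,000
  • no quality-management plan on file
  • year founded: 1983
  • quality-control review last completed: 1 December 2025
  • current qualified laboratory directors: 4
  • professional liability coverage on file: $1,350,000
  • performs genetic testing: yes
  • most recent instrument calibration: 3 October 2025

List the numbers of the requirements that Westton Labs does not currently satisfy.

1. cyber liability coverage $400,000 ≥ $375,000 → met
2. quality-control review 74 days ago vs limit 60 → not met
3. condition 'performs genetic testing' holds; test menu absent → not met
4. professional liability coverage $1,350,000 < $1,375,000 → not met
5. instrument calibration 133 days ago vs limit 120 → not met
6. condition 'performs high-complexity testing' does not hold → requirement n/a → met
7. condition 'handles select agents' holds; CLIA inspection 34 days ago vs limit 30 → not met
8. personnel competency assessment 399 days ago vs limit 365 → not met
9. quality-management plan absent → not met
10. qualified laboratory directors 4 ≥ 2 → met
Not met: 2, 3, 4, 5, 7, 8, 9

2, 3, 4, 5, 7, 8, 9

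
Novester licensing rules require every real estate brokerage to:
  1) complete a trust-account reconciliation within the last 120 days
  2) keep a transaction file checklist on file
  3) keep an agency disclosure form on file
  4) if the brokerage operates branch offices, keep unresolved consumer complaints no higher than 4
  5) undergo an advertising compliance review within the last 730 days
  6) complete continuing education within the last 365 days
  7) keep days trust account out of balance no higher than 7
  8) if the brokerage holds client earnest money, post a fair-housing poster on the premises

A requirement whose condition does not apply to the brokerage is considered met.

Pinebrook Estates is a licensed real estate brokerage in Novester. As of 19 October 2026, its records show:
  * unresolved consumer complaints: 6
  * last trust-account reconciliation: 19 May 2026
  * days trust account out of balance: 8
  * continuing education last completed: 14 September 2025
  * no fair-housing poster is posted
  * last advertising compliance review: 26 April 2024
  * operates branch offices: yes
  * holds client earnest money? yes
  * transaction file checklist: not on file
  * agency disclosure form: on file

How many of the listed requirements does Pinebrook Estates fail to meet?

1. trust-account reconciliation 153 days ago vs limit 120 → not met
2. transaction file checklist absent → not met
3. agency disclosure form present → met
4. condition 'operates branch offices' holds; unresolved consumer complaints 6 > 4 → not met
5. advertising compliance review 906 days ago vs limit 730 → not met
6. continuing education 400 days ago vs limit 365 → not met
7. days trust account out of balance 8 > 7 → not met
8. condition 'holds client earnest money' holds; fair-housing poster absent → not met
Not met: 7 of 8

7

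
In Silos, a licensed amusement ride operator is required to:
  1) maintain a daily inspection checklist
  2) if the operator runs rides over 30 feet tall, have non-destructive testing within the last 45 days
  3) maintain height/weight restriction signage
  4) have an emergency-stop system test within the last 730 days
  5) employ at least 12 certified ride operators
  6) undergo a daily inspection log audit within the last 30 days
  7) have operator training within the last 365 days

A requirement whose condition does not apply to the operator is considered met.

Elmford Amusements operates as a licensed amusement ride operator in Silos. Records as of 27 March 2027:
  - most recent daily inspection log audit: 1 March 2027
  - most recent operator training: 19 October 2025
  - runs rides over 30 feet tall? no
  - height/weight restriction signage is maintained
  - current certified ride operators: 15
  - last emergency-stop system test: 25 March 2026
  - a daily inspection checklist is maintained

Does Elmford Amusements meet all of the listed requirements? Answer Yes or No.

No

1. daily inspection checklist present → met
2. condition 'runs rides over 30 feet tall' does not hold → requirement n/a → met
3. height/weight restriction signage present → met
4. emergency-stop system test 367 days ago vs limit 730 → met
5. certified ride operators 15 ≥ 12 → met
6. daily inspection log audit 26 days ago vs limit 30 → met
7. operator training 524 days ago vs limit 365 → not met
Not met: 7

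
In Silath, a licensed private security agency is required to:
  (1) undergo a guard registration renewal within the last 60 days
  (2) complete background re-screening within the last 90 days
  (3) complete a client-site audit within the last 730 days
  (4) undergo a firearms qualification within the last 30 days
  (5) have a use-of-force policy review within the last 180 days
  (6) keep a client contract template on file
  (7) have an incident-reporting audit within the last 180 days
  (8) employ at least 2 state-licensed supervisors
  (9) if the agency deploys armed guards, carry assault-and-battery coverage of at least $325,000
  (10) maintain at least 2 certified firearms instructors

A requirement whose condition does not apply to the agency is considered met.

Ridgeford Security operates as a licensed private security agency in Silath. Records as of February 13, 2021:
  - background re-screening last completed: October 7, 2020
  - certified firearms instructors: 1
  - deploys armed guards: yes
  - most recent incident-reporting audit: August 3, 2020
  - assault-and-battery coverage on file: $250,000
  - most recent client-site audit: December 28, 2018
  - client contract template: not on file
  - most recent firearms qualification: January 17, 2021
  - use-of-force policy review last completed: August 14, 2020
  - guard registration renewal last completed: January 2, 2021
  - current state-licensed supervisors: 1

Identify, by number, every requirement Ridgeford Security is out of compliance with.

1. guard registration renewal 42 days ago vs limit 60 → met
2. background re-screening 129 days ago vs limit 90 → not met
3. client-site audit 778 days ago vs limit 730 → not met
4. firearms qualification 27 days ago vs limit 30 → met
5. use-of-force policy review 183 days ago vs limit 180 → not met
6. client contract template absent → not met
7. incident-reporting audit 194 days ago vs limit 180 → not met
8. state-licensed supervisors 1 < 2 → not met
9. condition 'deploys armed guards' holds; assault-and-battery coverage $250,000 < $325,000 → not met
10. certified firearms instructors 1 < 2 → not met
Not met: 2, 3, 5, 6, 7, 8, 9, 10

2, 3, 5, 6, 7, 8, 9, 10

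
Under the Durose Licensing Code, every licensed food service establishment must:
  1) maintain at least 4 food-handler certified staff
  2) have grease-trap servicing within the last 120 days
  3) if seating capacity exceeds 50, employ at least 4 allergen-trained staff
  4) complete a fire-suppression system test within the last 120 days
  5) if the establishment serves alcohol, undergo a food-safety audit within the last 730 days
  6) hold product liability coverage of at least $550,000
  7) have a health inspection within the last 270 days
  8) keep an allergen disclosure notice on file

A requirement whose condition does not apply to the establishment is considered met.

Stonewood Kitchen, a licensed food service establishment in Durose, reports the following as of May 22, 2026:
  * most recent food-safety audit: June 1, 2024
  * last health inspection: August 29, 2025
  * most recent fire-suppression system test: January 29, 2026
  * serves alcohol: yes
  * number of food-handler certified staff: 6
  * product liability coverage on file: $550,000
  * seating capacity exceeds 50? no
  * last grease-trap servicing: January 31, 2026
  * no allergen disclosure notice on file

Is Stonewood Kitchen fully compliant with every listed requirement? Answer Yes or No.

1. food-handler certified staff 6 ≥ 4 → met
2. grease-trap servicing 111 days ago vs limit 120 → met
3. condition 'seating capacity exceeds 50' does not hold → requirement n/a → met
4. fire-suppression system test 113 days ago vs limit 120 → met
5. condition 'serves alcohol' holds; food-safety audit 720 days ago vs limit 730 → met
6. product liability coverage $550,000 ≥ $550,000 → met
7. health inspection 266 days ago vs limit 270 → met
8. allergen disclosure notice absent → not met
Not met: 8

No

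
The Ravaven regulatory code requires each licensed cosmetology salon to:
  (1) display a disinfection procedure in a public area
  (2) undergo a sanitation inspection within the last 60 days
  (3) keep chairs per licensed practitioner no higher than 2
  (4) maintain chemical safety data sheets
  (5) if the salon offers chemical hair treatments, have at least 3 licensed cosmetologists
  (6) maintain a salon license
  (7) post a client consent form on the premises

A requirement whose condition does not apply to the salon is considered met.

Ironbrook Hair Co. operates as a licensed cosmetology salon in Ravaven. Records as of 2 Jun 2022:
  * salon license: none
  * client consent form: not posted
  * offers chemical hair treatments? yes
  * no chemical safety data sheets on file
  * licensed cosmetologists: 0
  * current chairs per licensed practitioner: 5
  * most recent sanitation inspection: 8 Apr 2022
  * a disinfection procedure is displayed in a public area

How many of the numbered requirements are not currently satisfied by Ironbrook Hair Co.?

5

1. disinfection procedure present → met
2. sanitation inspection 55 days ago vs limit 60 → met
3. chairs per licensed practitioner 5 > 2 → not met
4. chemical safety data sheets absent → not met
5. condition 'offers chemical hair treatments' holds; licensed cosmetologists 0 < 3 → not met
6. salon license absent → not met
7. client consent form absent → not met
Not met: 5 of 7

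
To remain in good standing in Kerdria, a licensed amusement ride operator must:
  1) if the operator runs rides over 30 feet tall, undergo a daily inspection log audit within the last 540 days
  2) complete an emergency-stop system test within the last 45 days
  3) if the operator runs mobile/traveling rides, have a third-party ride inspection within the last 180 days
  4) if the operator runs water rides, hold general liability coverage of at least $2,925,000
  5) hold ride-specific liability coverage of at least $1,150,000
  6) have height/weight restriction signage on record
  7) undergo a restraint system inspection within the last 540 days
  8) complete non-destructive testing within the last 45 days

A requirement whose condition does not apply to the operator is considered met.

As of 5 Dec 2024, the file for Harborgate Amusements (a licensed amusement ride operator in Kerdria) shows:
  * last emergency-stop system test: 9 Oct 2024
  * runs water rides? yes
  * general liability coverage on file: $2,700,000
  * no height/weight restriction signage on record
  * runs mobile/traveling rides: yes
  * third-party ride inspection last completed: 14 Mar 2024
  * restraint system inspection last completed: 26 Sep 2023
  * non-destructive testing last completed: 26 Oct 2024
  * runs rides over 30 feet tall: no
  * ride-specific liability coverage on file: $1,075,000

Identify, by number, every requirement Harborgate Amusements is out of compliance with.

1. condition 'runs rides over 30 feet tall' does not hold → requirement n/a → met
2. emergency-stop system test 57 days ago vs limit 45 → not met
3. condition 'runs mobile/traveling rides' holds; third-party ride inspection 266 days ago vs limit 180 → not met
4. condition 'runs water rides' holds; general liability coverage $2,700,000 < $2,925,000 → not met
5. ride-specific liability coverage $1,075,000 < $1,150,000 → not met
6. height/weight restriction signage absent → not met
7. restraint system inspection 436 days ago vs limit 540 → met
8. non-destructive testing 40 days ago vs limit 45 → met
Not met: 2, 3, 4, 5, 6

2, 3, 4, 5, 6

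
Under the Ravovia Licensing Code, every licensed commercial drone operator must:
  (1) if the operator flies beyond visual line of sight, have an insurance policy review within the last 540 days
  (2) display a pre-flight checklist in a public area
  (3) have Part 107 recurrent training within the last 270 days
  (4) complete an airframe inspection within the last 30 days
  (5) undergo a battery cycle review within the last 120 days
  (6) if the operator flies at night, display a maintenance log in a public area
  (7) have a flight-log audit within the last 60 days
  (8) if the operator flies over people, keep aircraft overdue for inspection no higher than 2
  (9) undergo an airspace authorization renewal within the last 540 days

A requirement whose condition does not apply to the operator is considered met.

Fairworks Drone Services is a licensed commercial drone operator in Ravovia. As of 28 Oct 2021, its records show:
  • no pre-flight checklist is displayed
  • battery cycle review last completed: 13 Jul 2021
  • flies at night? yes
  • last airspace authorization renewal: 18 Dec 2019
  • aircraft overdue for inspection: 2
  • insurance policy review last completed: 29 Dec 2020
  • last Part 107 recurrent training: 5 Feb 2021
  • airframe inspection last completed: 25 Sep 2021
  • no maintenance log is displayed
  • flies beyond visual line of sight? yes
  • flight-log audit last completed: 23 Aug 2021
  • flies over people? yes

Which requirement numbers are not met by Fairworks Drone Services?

2, 4, 6, 7, 9

1. condition 'flies beyond visual line of sight' holds; insurance policy review 303 days ago vs limit 540 → met
2. pre-flight checklist absent → not met
3. Part 107 recurrent training 265 days ago vs limit 270 → met
4. airframe inspection 33 days ago vs limit 30 → not met
5. battery cycle review 107 days ago vs limit 120 → met
6. condition 'flies at night' holds; maintenance log absent → not met
7. flight-log audit 66 days ago vs limit 60 → not met
8. condition 'flies over people' holds; aircraft overdue for inspection 2 ≤ 2 → met
9. airspace authorization renewal 680 days ago vs limit 540 → not met
Not met: 2, 4, 6, 7, 9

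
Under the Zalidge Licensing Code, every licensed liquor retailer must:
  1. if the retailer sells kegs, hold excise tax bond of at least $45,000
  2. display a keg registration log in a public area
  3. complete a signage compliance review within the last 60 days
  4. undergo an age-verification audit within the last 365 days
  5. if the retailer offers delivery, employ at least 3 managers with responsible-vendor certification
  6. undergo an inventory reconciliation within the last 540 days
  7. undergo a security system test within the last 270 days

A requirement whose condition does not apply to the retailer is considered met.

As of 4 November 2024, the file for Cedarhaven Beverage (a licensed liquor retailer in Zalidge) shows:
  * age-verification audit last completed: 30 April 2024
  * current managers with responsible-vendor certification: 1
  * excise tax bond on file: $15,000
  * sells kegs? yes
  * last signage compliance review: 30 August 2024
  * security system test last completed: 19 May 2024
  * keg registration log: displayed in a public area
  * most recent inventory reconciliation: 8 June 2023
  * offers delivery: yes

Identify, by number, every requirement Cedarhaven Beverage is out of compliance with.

1, 3, 5

1. condition 'sells kegs' holds; excise tax bond $15,000 < $45,000 → not met
2. keg registration log present → met
3. signage compliance review 66 days ago vs limit 60 → not met
4. age-verification audit 188 days ago vs limit 365 → met
5. condition 'offers delivery' holds; managers with responsible-vendor certification 1 < 3 → not met
6. inventory reconciliation 515 days ago vs limit 540 → met
7. security system test 169 days ago vs limit 270 → met
Not met: 1, 3, 5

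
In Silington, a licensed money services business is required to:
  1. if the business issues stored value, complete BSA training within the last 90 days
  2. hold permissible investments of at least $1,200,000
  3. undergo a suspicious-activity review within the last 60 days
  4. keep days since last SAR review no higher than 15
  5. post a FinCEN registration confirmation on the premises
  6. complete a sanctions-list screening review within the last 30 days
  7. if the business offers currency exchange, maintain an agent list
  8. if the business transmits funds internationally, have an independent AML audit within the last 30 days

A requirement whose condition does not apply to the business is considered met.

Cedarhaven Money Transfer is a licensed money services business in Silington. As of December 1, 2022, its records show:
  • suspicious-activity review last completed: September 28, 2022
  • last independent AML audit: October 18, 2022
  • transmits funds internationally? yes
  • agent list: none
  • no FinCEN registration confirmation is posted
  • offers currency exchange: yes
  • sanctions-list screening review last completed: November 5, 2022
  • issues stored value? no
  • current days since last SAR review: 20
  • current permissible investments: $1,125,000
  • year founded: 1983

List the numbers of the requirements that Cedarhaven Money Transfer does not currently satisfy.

1. condition 'issues stored value' does not hold → requirement n/a → met
2. permissible investments $1,125,000 < $1,200,000 → not met
3. suspicious-activity review 64 days ago vs limit 60 → not met
4. days since last SAR review 20 > 15 → not met
5. FinCEN registration confirmation absent → not met
6. sanctions-list screening review 26 days ago vs limit 30 → met
7. condition 'offers currency exchange' holds; agent list absent → not met
8. condition 'transmits funds internationally' holds; independent AML audit 44 days ago vs limit 30 → not met
Not met: 2, 3, 4, 5, 7, 8

2, 3, 4, 5, 7, 8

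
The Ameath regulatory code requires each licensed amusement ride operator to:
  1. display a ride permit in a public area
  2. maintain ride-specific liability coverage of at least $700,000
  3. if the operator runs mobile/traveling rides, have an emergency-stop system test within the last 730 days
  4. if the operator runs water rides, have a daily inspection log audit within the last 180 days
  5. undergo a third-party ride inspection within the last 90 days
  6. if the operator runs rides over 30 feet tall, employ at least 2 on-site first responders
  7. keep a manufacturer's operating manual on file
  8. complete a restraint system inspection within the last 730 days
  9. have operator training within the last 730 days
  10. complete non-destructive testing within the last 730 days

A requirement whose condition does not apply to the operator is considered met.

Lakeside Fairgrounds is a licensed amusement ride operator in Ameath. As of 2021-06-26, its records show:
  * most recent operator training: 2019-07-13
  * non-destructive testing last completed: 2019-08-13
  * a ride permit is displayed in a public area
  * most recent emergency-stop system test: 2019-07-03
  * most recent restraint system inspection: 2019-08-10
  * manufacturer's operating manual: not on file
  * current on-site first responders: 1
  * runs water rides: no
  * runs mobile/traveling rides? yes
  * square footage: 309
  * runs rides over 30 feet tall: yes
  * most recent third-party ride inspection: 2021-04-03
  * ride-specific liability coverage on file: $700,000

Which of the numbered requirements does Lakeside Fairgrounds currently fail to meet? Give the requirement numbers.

6, 7

1. ride permit present → met
2. ride-specific liability coverage $700,000 ≥ $700,000 → met
3. condition 'runs mobile/traveling rides' holds; emergency-stop system test 724 days ago vs limit 730 → met
4. condition 'runs water rides' does not hold → requirement n/a → met
5. third-party ride inspection 84 days ago vs limit 90 → met
6. condition 'runs rides over 30 feet tall' holds; on-site first responders 1 < 2 → not met
7. manufacturer's operating manual absent → not met
8. restraint system inspection 686 days ago vs limit 730 → met
9. operator training 714 days ago vs limit 730 → met
10. non-destructive testing 683 days ago vs limit 730 → met
Not met: 6, 7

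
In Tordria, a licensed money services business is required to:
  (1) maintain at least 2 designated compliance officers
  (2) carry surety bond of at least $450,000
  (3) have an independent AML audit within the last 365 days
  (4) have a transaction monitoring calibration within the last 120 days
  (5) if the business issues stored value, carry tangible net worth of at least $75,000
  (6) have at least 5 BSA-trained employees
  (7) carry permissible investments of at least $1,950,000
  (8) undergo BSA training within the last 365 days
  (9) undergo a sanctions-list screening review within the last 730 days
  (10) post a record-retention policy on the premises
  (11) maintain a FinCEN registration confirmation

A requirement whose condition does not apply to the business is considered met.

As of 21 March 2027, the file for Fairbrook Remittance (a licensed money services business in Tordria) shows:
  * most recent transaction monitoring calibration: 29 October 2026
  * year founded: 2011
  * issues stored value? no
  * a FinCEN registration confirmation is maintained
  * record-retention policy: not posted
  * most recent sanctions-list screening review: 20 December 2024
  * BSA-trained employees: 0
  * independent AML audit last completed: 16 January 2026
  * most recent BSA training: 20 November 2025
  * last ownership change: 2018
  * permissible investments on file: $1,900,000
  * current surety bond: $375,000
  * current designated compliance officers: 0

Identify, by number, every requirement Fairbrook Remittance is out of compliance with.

1. designated compliance officers 0 < 2 → not met
2. surety bond $375,000 < $450,000 → not met
3. independent AML audit 429 days ago vs limit 365 → not met
4. transaction monitoring calibration 143 days ago vs limit 120 → not met
5. condition 'issues stored value' does not hold → requirement n/a → met
6. BSA-trained employees 0 < 5 → not met
7. permissible investments $1,900,000 < $1,950,000 → not met
8. BSA training 486 days ago vs limit 365 → not met
9. sanctions-list screening review 821 days ago vs limit 730 → not met
10. record-retention policy absent → not met
11. FinCEN registration confirmation present → met
Not met: 1, 2, 3, 4, 6, 7, 8, 9, 10

1, 2, 3, 4, 6, 7, 8, 9, 10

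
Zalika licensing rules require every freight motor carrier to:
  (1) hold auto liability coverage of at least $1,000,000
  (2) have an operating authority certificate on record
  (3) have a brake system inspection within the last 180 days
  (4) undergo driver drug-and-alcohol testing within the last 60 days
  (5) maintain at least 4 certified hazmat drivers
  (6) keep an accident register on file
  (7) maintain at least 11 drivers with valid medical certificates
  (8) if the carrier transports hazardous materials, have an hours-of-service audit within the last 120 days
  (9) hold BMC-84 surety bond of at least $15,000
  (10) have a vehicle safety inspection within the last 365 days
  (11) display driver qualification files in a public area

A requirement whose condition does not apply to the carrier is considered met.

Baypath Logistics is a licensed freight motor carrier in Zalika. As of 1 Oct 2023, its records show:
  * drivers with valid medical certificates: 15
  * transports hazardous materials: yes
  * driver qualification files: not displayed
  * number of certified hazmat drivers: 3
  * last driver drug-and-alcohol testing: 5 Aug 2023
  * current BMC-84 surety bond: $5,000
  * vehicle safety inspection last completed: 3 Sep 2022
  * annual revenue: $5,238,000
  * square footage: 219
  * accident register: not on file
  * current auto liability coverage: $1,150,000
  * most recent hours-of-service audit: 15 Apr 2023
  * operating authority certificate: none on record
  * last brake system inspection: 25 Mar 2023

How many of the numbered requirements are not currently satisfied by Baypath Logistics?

1. auto liability coverage $1,150,000 ≥ $1,000,000 → met
2. operating authority certificate absent → not met
3. brake system inspection 190 days ago vs limit 180 → not met
4. driver drug-and-alcohol testing 57 days ago vs limit 60 → met
5. certified hazmat drivers 3 < 4 → not met
6. accident register absent → not met
7. drivers with valid medical certificates 15 ≥ 11 → met
8. condition 'transports hazardous materials' holds; hours-of-service audit 169 days ago vs limit 120 → not met
9. BMC-84 surety bond $5,000 < $15,000 → not met
10. vehicle safety inspection 393 days ago vs limit 365 → not met
11. driver qualification files absent → not met
Not met: 8 of 11

8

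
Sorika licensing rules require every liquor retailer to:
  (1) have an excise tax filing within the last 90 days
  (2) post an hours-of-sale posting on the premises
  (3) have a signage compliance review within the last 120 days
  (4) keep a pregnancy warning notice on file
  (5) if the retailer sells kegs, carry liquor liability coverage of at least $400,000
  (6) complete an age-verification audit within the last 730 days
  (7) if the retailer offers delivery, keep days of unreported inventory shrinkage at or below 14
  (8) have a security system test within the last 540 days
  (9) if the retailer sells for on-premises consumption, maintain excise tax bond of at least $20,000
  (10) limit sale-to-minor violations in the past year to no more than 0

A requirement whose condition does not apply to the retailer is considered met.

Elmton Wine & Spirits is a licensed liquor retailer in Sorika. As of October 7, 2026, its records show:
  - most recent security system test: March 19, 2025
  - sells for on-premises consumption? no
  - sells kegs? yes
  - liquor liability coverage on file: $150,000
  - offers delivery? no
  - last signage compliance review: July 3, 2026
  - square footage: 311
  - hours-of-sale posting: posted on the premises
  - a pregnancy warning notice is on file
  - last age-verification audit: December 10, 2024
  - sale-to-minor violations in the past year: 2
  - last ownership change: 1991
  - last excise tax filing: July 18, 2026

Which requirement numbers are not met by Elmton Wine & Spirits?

1. excise tax filing 81 days ago vs limit 90 → met
2. hours-of-sale posting present → met
3. signage compliance review 96 days ago vs limit 120 → met
4. pregnancy warning notice present → met
5. condition 'sells kegs' holds; liquor liability coverage $150,000 < $400,000 → not met
6. age-verification audit 666 days ago vs limit 730 → met
7. condition 'offers delivery' does not hold → requirement n/a → met
8. security system test 567 days ago vs limit 540 → not met
9. condition 'sells for on-premises consumption' does not hold → requirement n/a → met
10. sale-to-minor violations in the past year 2 > 0 → not met
Not met: 5, 8, 10

5, 8, 10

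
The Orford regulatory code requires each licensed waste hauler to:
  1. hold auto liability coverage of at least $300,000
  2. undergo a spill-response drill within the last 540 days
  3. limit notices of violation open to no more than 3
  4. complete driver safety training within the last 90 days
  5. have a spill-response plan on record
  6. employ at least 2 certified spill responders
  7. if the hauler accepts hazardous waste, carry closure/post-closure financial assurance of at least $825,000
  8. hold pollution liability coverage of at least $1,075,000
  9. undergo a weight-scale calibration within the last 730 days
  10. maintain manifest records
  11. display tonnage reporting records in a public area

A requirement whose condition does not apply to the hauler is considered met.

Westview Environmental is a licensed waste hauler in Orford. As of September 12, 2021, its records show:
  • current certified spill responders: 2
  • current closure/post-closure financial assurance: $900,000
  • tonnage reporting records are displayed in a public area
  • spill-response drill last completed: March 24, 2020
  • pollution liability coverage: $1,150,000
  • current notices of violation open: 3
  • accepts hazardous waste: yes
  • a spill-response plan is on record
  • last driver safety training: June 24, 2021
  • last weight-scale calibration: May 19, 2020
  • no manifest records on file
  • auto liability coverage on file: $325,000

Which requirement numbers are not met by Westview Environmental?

10

1. auto liability coverage $325,000 ≥ $300,000 → met
2. spill-response drill 537 days ago vs limit 540 → met
3. notices of violation open 3 ≤ 3 → met
4. driver safety training 80 days ago vs limit 90 → met
5. spill-response plan present → met
6. certified spill responders 2 ≥ 2 → met
7. condition 'accepts hazardous waste' holds; closure/post-closure financial assurance $900,000 ≥ $825,000 → met
8. pollution liability coverage $1,150,000 ≥ $1,075,000 → met
9. weight-scale calibration 481 days ago vs limit 730 → met
10. manifest records absent → not met
11. tonnage reporting records present → met
Not met: 10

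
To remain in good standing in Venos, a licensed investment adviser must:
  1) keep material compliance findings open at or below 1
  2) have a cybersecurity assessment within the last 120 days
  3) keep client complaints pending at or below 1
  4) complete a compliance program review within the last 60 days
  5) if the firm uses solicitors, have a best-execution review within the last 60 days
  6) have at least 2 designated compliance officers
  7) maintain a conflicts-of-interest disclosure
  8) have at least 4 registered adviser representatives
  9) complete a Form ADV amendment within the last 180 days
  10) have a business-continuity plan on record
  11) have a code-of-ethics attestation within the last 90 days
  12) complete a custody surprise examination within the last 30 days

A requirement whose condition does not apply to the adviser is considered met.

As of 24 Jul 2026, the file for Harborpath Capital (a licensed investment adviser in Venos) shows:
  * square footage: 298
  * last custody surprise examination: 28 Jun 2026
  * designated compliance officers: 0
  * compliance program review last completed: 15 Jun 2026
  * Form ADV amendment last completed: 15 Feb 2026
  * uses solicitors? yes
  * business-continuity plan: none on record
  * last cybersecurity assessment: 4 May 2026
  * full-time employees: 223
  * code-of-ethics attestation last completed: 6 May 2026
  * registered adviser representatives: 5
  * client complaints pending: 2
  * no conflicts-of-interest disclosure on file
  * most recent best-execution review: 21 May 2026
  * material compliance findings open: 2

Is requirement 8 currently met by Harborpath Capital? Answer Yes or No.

Yes

8. registered adviser representatives 5 ≥ 4 → met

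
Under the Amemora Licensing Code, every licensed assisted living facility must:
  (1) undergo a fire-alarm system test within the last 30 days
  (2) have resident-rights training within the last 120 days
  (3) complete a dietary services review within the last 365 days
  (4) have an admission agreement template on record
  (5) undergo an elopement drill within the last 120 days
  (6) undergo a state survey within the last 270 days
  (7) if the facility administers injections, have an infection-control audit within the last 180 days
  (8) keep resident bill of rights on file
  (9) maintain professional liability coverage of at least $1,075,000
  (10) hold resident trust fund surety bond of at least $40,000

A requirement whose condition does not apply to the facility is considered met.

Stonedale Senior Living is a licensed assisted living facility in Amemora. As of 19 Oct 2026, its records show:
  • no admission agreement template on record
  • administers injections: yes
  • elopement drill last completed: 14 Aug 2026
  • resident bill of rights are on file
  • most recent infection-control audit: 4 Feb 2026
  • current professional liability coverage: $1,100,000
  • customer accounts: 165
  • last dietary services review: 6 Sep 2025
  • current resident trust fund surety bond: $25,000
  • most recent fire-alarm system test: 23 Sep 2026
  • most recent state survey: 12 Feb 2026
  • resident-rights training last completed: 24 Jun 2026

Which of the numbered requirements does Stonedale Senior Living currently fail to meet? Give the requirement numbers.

3, 4, 7, 10

1. fire-alarm system test 26 days ago vs limit 30 → met
2. resident-rights training 117 days ago vs limit 120 → met
3. dietary services review 408 days ago vs limit 365 → not met
4. admission agreement template absent → not met
5. elopement drill 66 days ago vs limit 120 → met
6. state survey 249 days ago vs limit 270 → met
7. condition 'administers injections' holds; infection-control audit 257 days ago vs limit 180 → not met
8. resident bill of rights present → met
9. professional liability coverage $1,100,000 ≥ $1,075,000 → met
10. resident trust fund surety bond $25,000 < $40,000 → not met
Not met: 3, 4, 7, 10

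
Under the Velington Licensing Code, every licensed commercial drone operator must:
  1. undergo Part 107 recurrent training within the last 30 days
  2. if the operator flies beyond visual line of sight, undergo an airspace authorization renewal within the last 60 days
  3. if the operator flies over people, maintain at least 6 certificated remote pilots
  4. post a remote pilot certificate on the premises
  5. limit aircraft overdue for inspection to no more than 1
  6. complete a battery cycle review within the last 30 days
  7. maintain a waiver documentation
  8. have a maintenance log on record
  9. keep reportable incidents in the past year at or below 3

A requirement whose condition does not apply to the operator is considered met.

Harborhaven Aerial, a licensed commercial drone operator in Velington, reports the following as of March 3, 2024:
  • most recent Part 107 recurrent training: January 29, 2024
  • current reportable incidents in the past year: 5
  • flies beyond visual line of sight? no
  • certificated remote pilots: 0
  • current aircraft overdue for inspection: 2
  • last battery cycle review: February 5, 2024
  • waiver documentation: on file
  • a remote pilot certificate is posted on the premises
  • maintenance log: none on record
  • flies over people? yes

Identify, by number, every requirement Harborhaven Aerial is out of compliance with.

1, 3, 5, 8, 9

1. Part 107 recurrent training 34 days ago vs limit 30 → not met
2. condition 'flies beyond visual line of sight' does not hold → requirement n/a → met
3. condition 'flies over people' holds; certificated remote pilots 0 < 6 → not met
4. remote pilot certificate present → met
5. aircraft overdue for inspection 2 > 1 → not met
6. battery cycle review 27 days ago vs limit 30 → met
7. waiver documentation present → met
8. maintenance log absent → not met
9. reportable incidents in the past year 5 > 3 → not met
Not met: 1, 3, 5, 8, 9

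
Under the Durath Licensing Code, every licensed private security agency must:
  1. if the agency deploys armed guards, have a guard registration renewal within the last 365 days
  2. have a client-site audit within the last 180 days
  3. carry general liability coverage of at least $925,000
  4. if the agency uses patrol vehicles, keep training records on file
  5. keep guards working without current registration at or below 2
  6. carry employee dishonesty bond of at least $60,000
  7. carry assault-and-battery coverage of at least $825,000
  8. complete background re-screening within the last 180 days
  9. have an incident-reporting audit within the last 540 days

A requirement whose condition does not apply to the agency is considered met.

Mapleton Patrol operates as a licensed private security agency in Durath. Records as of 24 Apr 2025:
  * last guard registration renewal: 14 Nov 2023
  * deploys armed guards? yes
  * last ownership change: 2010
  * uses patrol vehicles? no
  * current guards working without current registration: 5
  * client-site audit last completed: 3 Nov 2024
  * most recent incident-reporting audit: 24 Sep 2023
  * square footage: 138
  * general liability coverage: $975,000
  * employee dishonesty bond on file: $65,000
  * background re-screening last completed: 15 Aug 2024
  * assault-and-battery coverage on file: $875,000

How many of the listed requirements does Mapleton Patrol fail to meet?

4

1. condition 'deploys armed guards' holds; guard registration renewal 527 days ago vs limit 365 → not met
2. client-site audit 172 days ago vs limit 180 → met
3. general liability coverage $975,000 ≥ $925,000 → met
4. condition 'uses patrol vehicles' does not hold → requirement n/a → met
5. guards working without current registration 5 > 2 → not met
6. employee dishonesty bond $65,000 ≥ $60,000 → met
7. assault-and-battery coverage $875,000 ≥ $825,000 → met
8. background re-screening 252 days ago vs limit 180 → not met
9. incident-reporting audit 578 days ago vs limit 540 → not met
Not met: 4 of 9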